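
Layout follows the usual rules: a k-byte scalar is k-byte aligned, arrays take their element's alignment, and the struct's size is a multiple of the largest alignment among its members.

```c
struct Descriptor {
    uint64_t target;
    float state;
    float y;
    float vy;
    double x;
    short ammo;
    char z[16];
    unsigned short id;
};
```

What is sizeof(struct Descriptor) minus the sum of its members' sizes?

8

target at 0 (size 8, align 8) → ends 8
state at 8 (size 4, align 4) → ends 12
y at 12 (size 4, align 4) → ends 16
vy at 16 (size 4, align 4) → ends 20
pad 4 to align 8 for x
x at 24 (size 8, align 8) → ends 32
ammo at 32 (size 2, align 2) → ends 34
z at 34 (size 16, align 1) → ends 50
id at 50 (size 2, align 2) → ends 52
tail pad 4 to reach multiple of 8
total 56 bytes, alignment 8
data bytes 48, size 56 → padding 8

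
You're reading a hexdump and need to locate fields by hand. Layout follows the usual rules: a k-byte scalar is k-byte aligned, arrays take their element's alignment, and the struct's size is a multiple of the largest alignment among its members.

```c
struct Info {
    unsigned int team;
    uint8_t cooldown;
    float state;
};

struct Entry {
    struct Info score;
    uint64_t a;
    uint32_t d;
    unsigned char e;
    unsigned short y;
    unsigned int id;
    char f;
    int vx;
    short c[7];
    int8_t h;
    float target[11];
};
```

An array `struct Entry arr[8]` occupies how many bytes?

832

Info: @0: team [4B, align 4] → 4; @4: cooldown [1B, align 1] → 5; +3 pad (align 4); @8: state [4B, align 4] → 12; size 12, align 4
@0: score [12B, align 4] → 12
+4 pad (align 8)
@16: a [8B, align 8] → 24
@24: d [4B, align 4] → 28
@28: e [1B, align 1] → 29
+1 pad (align 2)
@30: y [2B, align 2] → 32
@32: id [4B, align 4] → 36
@36: f [1B, align 1] → 37
+3 pad (align 4)
@40: vx [4B, align 4] → 44
@44: c [14B, align 2] → 58
@58: h [1B, align 1] → 59
+1 pad (align 4)
@60: target [44B, align 4] → 104
size 104, align 8
array of 8: 8 × 104 = 832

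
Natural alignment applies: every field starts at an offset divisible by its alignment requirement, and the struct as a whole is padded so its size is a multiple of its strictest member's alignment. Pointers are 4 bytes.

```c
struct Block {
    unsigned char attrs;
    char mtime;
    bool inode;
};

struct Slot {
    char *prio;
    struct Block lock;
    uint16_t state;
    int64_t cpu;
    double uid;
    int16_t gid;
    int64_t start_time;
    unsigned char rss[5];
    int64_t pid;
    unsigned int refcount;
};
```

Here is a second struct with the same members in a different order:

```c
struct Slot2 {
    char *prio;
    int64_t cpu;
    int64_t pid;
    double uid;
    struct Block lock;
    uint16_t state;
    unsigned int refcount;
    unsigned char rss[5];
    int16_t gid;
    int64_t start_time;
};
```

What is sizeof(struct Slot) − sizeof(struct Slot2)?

Block: attrs at 0 (size 1, align 1) → ends 1; mtime at 1 (size 1, align 1) → ends 2; inode at 2 (size 1, align 1) → ends 3; total 3 bytes, alignment 1
prio at 0 (size 4, align 4) → ends 4
lock at 4 (size 3, align 1) → ends 7
pad 1 to align 2 for state
state at 8 (size 2, align 2) → ends 10
pad 6 to align 8 for cpu
cpu at 16 (size 8, align 8) → ends 24
uid at 24 (size 8, align 8) → ends 32
gid at 32 (size 2, align 2) → ends 34
pad 6 to align 8 for start_time
start_time at 40 (size 8, align 8) → ends 48
rss at 48 (size 5, align 1) → ends 53
pad 3 to align 8 for pid
pid at 56 (size 8, align 8) → ends 64
refcount at 64 (size 4, align 4) → ends 68
tail pad 4 to reach multiple of 8
total 72 bytes, alignment 8
— Slot2 —
prio at 0 (size 4, align 4) → ends 4
pad 4 to align 8 for cpu
cpu at 8 (size 8, align 8) → ends 16
pid at 16 (size 8, align 8) → ends 24
uid at 24 (size 8, align 8) → ends 32
lock at 32 (size 3, align 1) → ends 35
pad 1 to align 2 for state
state at 36 (size 2, align 2) → ends 38
pad 2 to align 4 for refcount
refcount at 40 (size 4, align 4) → ends 44
rss at 44 (size 5, align 1) → ends 49
pad 1 to align 2 for gid
gid at 50 (size 2, align 2) → ends 52
pad 4 to align 8 for start_time
start_time at 56 (size 8, align 8) → ends 64
total 64 bytes, alignment 8
72 − 64 = 8

8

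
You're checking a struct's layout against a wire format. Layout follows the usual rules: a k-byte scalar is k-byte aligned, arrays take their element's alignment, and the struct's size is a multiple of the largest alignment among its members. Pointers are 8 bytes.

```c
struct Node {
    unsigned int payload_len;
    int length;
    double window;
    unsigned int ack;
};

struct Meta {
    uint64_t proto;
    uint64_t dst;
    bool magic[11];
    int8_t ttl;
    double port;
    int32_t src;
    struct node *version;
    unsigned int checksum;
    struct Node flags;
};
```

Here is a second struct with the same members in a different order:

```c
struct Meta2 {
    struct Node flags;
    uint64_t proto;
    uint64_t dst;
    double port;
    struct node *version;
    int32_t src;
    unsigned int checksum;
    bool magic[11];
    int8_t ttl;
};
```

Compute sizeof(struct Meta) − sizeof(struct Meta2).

Node: payload_len at 0 (size 4, align 4) → ends 4; length at 4 (size 4, align 4) → ends 8; window at 8 (size 8, align 8) → ends 16; ack at 16 (size 4, align 4) → ends 20; tail pad 4 to reach multiple of 8; total 24 bytes, alignment 8
proto at 0 (size 8, align 8) → ends 8
dst at 8 (size 8, align 8) → ends 16
magic at 16 (size 11, align 1) → ends 27
ttl at 27 (size 1, align 1) → ends 28
pad 4 to align 8 for port
port at 32 (size 8, align 8) → ends 40
src at 40 (size 4, align 4) → ends 44
pad 4 to align 8 for version
version at 48 (size 8, align 8) → ends 56
checksum at 56 (size 4, align 4) → ends 60
pad 4 to align 8 for flags
flags at 64 (size 24, align 8) → ends 88
total 88 bytes, alignment 8
— Meta2 —
flags at 0 (size 24, align 8) → ends 24
proto at 24 (size 8, align 8) → ends 32
dst at 32 (size 8, align 8) → ends 40
port at 40 (size 8, align 8) → ends 48
version at 48 (size 8, align 8) → ends 56
src at 56 (size 4, align 4) → ends 60
checksum at 60 (size 4, align 4) → ends 64
magic at 64 (size 11, align 1) → ends 75
ttl at 75 (size 1, align 1) → ends 76
tail pad 4 to reach multiple of 8
total 80 bytes, alignment 8
88 − 80 = 8

8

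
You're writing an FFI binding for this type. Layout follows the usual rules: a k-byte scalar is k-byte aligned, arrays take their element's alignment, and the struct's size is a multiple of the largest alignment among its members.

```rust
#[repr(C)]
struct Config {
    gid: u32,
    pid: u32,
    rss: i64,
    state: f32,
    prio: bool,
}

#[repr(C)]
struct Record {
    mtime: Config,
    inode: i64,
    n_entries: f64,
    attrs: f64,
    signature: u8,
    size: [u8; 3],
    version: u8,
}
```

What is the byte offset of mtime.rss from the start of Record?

Config: 0..4  gid  (4B, 4-aligned); 4..8  pid  (4B, 4-aligned); 8..16  rss  (8B, 8-aligned); 16..20  state  (4B, 4-aligned); 20..21  prio  (1B, 1-aligned); 21..24  -- tail padding (3B); sizeof = 24, alignof = 8
0..24  mtime  (24B, 8-aligned)
within Config: rss at 8
0 + 8 = 8

8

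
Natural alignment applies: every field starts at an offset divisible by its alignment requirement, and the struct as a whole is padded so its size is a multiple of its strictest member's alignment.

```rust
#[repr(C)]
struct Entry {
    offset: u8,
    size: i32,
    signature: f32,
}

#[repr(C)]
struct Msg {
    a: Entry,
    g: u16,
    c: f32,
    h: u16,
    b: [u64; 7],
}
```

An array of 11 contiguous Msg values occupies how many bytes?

Entry: 0..1  offset  (1B, 1-aligned); 1..4  -- padding (3B); 4..8  size  (4B, 4-aligned); 8..12  signature  (4B, 4-aligned); sizeof = 12, alignof = 4
0..12  a  (12B, 4-aligned)
12..14  g  (2B, 2-aligned)
14..16  -- padding (2B)
16..20  c  (4B, 4-aligned)
20..22  h  (2B, 2-aligned)
22..24  -- padding (2B)
24..80  b  (56B, 8-aligned)
sizeof = 80, alignof = 8
array of 11: 11 × 80 = 880

880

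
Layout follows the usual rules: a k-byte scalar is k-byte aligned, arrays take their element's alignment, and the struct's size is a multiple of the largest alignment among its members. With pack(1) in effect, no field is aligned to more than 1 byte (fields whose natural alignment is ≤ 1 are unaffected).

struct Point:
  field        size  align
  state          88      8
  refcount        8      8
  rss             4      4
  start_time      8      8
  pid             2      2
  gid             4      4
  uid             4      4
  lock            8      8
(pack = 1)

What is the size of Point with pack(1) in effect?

0..88  state  (88B, 1-aligned)
88..96  refcount  (8B, 1-aligned)
96..100  rss  (4B, 1-aligned)
100..108  start_time  (8B, 1-aligned)
108..110  pid  (2B, 1-aligned)
110..114  gid  (4B, 1-aligned)
114..118  uid  (4B, 1-aligned)
118..126  lock  (8B, 1-aligned)
sizeof = 126, alignof = 1

126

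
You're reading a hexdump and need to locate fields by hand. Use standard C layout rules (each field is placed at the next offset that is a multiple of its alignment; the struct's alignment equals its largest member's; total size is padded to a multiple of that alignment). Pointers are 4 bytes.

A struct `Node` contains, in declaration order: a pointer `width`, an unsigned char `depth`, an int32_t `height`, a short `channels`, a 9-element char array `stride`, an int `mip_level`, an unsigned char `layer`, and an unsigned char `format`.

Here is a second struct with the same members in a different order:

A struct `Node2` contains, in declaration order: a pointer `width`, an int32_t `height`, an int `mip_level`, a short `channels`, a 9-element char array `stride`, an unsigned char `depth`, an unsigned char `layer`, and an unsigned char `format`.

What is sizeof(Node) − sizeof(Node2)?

4

0..4  width  (4B, 4-aligned)
4..5  depth  (1B, 1-aligned)
5..8  -- padding (3B)
8..12  height  (4B, 4-aligned)
12..14  channels  (2B, 2-aligned)
14..23  stride  (9B, 1-aligned)
23..24  -- padding (1B)
24..28  mip_level  (4B, 4-aligned)
28..29  layer  (1B, 1-aligned)
29..30  format  (1B, 1-aligned)
30..32  -- tail padding (2B)
sizeof = 32, alignof = 4
— Node2 —
0..4  width  (4B, 4-aligned)
4..8  height  (4B, 4-aligned)
8..12  mip_level  (4B, 4-aligned)
12..14  channels  (2B, 2-aligned)
14..23  stride  (9B, 1-aligned)
23..24  depth  (1B, 1-aligned)
24..25  layer  (1B, 1-aligned)
25..26  format  (1B, 1-aligned)
26..28  -- tail padding (2B)
sizeof = 28, alignof = 4
32 − 28 = 4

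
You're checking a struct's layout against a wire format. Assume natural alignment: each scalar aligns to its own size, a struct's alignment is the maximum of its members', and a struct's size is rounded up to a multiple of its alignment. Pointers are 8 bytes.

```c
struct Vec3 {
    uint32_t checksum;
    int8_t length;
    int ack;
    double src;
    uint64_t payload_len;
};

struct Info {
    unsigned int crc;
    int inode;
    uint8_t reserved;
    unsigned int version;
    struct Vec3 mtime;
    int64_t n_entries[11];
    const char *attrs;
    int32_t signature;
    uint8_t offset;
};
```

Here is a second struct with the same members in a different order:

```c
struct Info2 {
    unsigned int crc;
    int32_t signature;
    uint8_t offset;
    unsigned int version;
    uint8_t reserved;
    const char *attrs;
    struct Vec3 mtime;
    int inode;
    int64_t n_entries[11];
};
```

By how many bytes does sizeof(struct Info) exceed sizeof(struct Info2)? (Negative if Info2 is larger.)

-8

Vec3: 0..4  checksum  (4B, 4-aligned); 4..5  length  (1B, 1-aligned); 5..8  -- padding (3B); 8..12  ack  (4B, 4-aligned); 12..16  -- padding (4B); 16..24  src  (8B, 8-aligned); 24..32  payload_len  (8B, 8-aligned); sizeof = 32, alignof = 8
0..4  crc  (4B, 4-aligned)
4..8  inode  (4B, 4-aligned)
8..9  reserved  (1B, 1-aligned)
9..12  -- padding (3B)
12..16  version  (4B, 4-aligned)
16..48  mtime  (32B, 8-aligned)
48..136  n_entries  (88B, 8-aligned)
136..144  attrs  (8B, 8-aligned)
144..148  signature  (4B, 4-aligned)
148..149  offset  (1B, 1-aligned)
149..152  -- tail padding (3B)
sizeof = 152, alignof = 8
— Info2 —
0..4  crc  (4B, 4-aligned)
4..8  signature  (4B, 4-aligned)
8..9  offset  (1B, 1-aligned)
9..12  -- padding (3B)
12..16  version  (4B, 4-aligned)
16..17  reserved  (1B, 1-aligned)
17..24  -- padding (7B)
24..32  attrs  (8B, 8-aligned)
32..64  mtime  (32B, 8-aligned)
64..68  inode  (4B, 4-aligned)
68..72  -- padding (4B)
72..160  n_entries  (88B, 8-aligned)
sizeof = 160, alignof = 8
152 − 160 = -8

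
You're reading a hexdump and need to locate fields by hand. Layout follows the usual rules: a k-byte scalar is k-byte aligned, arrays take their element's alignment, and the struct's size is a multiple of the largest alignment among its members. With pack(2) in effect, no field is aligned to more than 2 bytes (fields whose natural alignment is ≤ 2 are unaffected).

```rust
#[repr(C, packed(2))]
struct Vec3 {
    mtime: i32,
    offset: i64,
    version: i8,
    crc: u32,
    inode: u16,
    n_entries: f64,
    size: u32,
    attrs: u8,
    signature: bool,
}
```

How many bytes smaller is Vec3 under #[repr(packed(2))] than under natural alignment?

14

natural layout:
  mtime at 0 (size 4, align 4) → ends 4
  pad 4 to align 8 for offset
  offset at 8 (size 8, align 8) → ends 16
  version at 16 (size 1, align 1) → ends 17
  pad 3 to align 4 for crc
  crc at 20 (size 4, align 4) → ends 24
  inode at 24 (size 2, align 2) → ends 26
  pad 6 to align 8 for n_entries
  n_entries at 32 (size 8, align 8) → ends 40
  size at 40 (size 4, align 4) → ends 44
  attrs at 44 (size 1, align 1) → ends 45
  signature at 45 (size 1, align 1) → ends 46
  tail pad 2 to reach multiple of 8
  total 48 bytes, alignment 8
packed(2) layout:
  mtime at 0 (size 4, align 2) → ends 4
  offset at 4 (size 8, align 2) → ends 12
  version at 12 (size 1, align 1) → ends 13
  pad 1 to align 2 for crc
  crc at 14 (size 4, align 2) → ends 18
  inode at 18 (size 2, align 2) → ends 20
  n_entries at 20 (size 8, align 2) → ends 28
  size at 28 (size 4, align 2) → ends 32
  attrs at 32 (size 1, align 1) → ends 33
  signature at 33 (size 1, align 1) → ends 34
  total 34 bytes, alignment 2
48 − 34 = 14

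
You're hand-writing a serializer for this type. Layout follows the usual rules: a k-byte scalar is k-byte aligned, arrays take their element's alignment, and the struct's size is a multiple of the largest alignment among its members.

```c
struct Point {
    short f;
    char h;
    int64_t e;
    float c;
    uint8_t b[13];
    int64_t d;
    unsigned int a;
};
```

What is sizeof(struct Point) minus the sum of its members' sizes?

0..2  f  (2B, 2-aligned)
2..3  h  (1B, 1-aligned)
3..8  -- padding (5B)
8..16  e  (8B, 8-aligned)
16..20  c  (4B, 4-aligned)
20..33  b  (13B, 1-aligned)
33..40  -- padding (7B)
40..48  d  (8B, 8-aligned)
48..52  a  (4B, 4-aligned)
52..56  -- tail padding (4B)
sizeof = 56, alignof = 8
data bytes 40, size 56 → padding 16

16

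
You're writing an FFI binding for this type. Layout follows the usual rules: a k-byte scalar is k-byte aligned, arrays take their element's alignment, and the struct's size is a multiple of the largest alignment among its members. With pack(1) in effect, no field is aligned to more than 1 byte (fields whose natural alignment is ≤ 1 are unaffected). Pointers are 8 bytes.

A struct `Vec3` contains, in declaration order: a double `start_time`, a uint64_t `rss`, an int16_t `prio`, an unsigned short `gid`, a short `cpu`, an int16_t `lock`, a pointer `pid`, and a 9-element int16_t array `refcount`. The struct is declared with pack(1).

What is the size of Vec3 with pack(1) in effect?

50

start_time at 0 (size 8, align 1) → ends 8
rss at 8 (size 8, align 1) → ends 16
prio at 16 (size 2, align 1) → ends 18
gid at 18 (size 2, align 1) → ends 20
cpu at 20 (size 2, align 1) → ends 22
lock at 22 (size 2, align 1) → ends 24
pid at 24 (size 8, align 1) → ends 32
refcount at 32 (size 18, align 1) → ends 50
total 50 bytes, alignment 1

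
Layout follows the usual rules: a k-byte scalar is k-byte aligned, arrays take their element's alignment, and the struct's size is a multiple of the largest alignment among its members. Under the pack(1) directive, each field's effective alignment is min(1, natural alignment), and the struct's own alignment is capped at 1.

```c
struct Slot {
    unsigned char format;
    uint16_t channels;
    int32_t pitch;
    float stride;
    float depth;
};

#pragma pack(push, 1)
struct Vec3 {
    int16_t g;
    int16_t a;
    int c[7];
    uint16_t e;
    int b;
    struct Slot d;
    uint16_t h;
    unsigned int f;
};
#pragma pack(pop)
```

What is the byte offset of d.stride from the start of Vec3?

46

Slot: @0: format [1B, align 1] → 1; +1 pad (align 2); @2: channels [2B, align 2] → 4; @4: pitch [4B, align 4] → 8; @8: stride [4B, align 4] → 12; @12: depth [4B, align 4] → 16; size 16, align 4
@0: g [2B, align 1] → 2
@2: a [2B, align 1] → 4
@4: c [28B, align 1] → 32
@32: e [2B, align 1] → 34
@34: b [4B, align 1] → 38
@38: d [16B, align 1] → 54
within Slot: stride at 8
38 + 8 = 46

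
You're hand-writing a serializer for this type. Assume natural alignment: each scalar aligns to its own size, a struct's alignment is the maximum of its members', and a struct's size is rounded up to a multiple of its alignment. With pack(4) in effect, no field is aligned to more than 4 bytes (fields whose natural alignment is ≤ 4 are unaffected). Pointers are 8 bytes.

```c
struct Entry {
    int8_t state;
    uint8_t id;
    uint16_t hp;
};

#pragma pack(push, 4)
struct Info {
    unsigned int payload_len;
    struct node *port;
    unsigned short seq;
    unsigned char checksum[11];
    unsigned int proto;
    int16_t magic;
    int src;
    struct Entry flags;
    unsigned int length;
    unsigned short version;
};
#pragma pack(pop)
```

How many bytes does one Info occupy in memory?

52 bytes

Entry: @0: state [1B, align 1] → 1; @1: id [1B, align 1] → 2; @2: hp [2B, align 2] → 4; size 4, align 2
@0: payload_len [4B, align 4] → 4
@4: port [8B, align 4] → 12
@12: seq [2B, align 2] → 14
@14: checksum [11B, align 1] → 25
+3 pad (align 4)
@28: proto [4B, align 4] → 32
@32: magic [2B, align 2] → 34
+2 pad (align 4)
@36: src [4B, align 4] → 40
@40: flags [4B, align 2] → 44
@44: length [4B, align 4] → 48
@48: version [2B, align 2] → 50
+2 tail pad (align 4)
size 52, align 4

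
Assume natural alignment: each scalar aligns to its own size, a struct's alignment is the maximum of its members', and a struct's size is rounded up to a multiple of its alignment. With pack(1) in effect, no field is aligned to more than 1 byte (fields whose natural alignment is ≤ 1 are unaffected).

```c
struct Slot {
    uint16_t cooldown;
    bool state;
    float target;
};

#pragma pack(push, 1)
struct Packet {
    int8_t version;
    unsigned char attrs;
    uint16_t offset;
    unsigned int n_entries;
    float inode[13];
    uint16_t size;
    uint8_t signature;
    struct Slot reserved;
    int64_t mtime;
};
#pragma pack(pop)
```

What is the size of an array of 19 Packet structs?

Slot: 0..2  cooldown  (2B, 2-aligned); 2..3  state  (1B, 1-aligned); 3..4  -- padding (1B); 4..8  target  (4B, 4-aligned); sizeof = 8, alignof = 4
0..1  version  (1B, 1-aligned)
1..2  attrs  (1B, 1-aligned)
2..4  offset  (2B, 1-aligned)
4..8  n_entries  (4B, 1-aligned)
8..60  inode  (52B, 1-aligned)
60..62  size  (2B, 1-aligned)
62..63  signature  (1B, 1-aligned)
63..71  reserved  (8B, 1-aligned)
71..79  mtime  (8B, 1-aligned)
sizeof = 79, alignof = 1
array of 19: 19 × 79 = 1501

1501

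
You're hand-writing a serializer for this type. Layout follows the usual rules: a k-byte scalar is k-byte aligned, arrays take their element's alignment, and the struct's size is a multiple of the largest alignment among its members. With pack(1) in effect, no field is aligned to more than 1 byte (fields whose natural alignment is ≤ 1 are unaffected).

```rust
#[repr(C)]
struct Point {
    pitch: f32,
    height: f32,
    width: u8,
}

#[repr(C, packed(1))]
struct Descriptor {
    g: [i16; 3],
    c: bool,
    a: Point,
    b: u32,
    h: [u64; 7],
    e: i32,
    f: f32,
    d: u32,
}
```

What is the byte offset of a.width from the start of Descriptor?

Point: 0..4  pitch  (4B, 4-aligned); 4..8  height  (4B, 4-aligned); 8..9  width  (1B, 1-aligned); 9..12  -- tail padding (3B); sizeof = 12, alignof = 4
0..6  g  (6B, 1-aligned)
6..7  c  (1B, 1-aligned)
7..19  a  (12B, 1-aligned)
within Point: width at 8
7 + 8 = 15

15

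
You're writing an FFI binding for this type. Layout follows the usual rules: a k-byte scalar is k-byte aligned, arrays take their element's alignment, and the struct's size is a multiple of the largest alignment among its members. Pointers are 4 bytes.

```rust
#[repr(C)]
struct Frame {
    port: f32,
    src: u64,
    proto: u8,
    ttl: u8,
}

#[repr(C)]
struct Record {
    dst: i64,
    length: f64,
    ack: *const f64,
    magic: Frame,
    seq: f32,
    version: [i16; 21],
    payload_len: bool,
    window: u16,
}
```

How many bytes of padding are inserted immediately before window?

1

Frame: 0..4  port  (4B, 4-aligned); 4..8  -- padding (4B); 8..16  src  (8B, 8-aligned); 16..17  proto  (1B, 1-aligned); 17..18  ttl  (1B, 1-aligned); 18..24  -- tail padding (6B); sizeof = 24, alignof = 8
0..8  dst  (8B, 8-aligned)
8..16  length  (8B, 8-aligned)
16..20  ack  (4B, 4-aligned)
20..24  -- padding (4B)
24..48  magic  (24B, 8-aligned)
48..52  seq  (4B, 4-aligned)
52..94  version  (42B, 2-aligned)
94..95  payload_len  (1B, 1-aligned)
95..96  -- padding (1B)
96..98  window  (2B, 2-aligned)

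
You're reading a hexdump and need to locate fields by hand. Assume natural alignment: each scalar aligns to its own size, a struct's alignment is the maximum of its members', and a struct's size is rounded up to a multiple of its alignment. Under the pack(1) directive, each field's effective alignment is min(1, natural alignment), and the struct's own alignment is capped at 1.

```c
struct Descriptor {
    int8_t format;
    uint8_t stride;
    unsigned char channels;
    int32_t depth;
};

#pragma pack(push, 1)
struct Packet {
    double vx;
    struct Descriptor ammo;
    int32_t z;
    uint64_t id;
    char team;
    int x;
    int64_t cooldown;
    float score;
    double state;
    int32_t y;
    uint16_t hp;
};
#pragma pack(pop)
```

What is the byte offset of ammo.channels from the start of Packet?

10

Descriptor: 0..1  format  (1B, 1-aligned); 1..2  stride  (1B, 1-aligned); 2..3  channels  (1B, 1-aligned); 3..4  -- padding (1B); 4..8  depth  (4B, 4-aligned); sizeof = 8, alignof = 4
0..8  vx  (8B, 1-aligned)
8..16  ammo  (8B, 1-aligned)
within Descriptor: channels at 2
8 + 2 = 10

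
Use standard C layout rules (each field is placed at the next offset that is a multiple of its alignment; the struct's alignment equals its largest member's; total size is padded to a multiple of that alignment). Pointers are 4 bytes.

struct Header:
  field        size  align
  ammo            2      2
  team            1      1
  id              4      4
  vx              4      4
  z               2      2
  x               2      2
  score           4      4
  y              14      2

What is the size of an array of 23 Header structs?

@0: ammo [2B, align 2] → 2
@2: team [1B, align 1] → 3
+1 pad (align 4)
@4: id [4B, align 4] → 8
@8: vx [4B, align 4] → 12
@12: z [2B, align 2] → 14
@14: x [2B, align 2] → 16
@16: score [4B, align 4] → 20
@20: y [14B, align 2] → 34
+2 tail pad (align 4)
size 36, align 4
array of 23: 23 × 36 = 828

828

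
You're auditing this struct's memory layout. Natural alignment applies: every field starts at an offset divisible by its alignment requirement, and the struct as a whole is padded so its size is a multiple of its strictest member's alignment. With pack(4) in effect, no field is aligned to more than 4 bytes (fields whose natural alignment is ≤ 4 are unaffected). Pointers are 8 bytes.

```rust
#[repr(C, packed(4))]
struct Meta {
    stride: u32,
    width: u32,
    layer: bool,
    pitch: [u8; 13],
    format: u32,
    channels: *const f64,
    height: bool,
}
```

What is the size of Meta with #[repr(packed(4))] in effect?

40

stride at 0 (size 4, align 4) → ends 4
width at 4 (size 4, align 4) → ends 8
layer at 8 (size 1, align 1) → ends 9
pitch at 9 (size 13, align 1) → ends 22
pad 2 to align 4 for format
format at 24 (size 4, align 4) → ends 28
channels at 28 (size 8, align 4) → ends 36
height at 36 (size 1, align 1) → ends 37
tail pad 3 to reach multiple of 4
total 40 bytes, alignment 4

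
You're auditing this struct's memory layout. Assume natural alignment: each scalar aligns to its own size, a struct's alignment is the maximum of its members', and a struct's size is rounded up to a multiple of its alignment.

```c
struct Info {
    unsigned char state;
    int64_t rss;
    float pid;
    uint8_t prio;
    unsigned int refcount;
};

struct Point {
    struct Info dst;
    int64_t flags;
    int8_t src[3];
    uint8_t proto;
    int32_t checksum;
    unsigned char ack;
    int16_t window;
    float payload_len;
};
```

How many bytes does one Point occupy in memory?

56 bytes

Info: 0..1  state  (1B, 1-aligned); 1..8  -- padding (7B); 8..16  rss  (8B, 8-aligned); 16..20  pid  (4B, 4-aligned); 20..21  prio  (1B, 1-aligned); 21..24  -- padding (3B); 24..28  refcount  (4B, 4-aligned); 28..32  -- tail padding (4B); sizeof = 32, alignof = 8
0..32  dst  (32B, 8-aligned)
32..40  flags  (8B, 8-aligned)
40..43  src  (3B, 1-aligned)
43..44  proto  (1B, 1-aligned)
44..48  checksum  (4B, 4-aligned)
48..49  ack  (1B, 1-aligned)
49..50  -- padding (1B)
50..52  window  (2B, 2-aligned)
52..56  payload_len  (4B, 4-aligned)
sizeof = 56, alignof = 8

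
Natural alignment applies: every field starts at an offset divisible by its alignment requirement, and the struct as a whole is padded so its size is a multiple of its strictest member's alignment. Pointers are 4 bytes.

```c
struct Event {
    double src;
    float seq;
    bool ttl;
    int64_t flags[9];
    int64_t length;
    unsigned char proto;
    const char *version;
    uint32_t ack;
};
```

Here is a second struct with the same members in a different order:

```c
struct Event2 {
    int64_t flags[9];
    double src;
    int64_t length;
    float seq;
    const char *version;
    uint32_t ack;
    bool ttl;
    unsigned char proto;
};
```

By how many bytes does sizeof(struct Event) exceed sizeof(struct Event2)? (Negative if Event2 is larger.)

0..8  src  (8B, 8-aligned)
8..12  seq  (4B, 4-aligned)
12..13  ttl  (1B, 1-aligned)
13..16  -- padding (3B)
16..88  flags  (72B, 8-aligned)
88..96  length  (8B, 8-aligned)
96..97  proto  (1B, 1-aligned)
97..100  -- padding (3B)
100..104  version  (4B, 4-aligned)
104..108  ack  (4B, 4-aligned)
108..112  -- tail padding (4B)
sizeof = 112, alignof = 8
— Event2 —
0..72  flags  (72B, 8-aligned)
72..80  src  (8B, 8-aligned)
80..88  length  (8B, 8-aligned)
88..92  seq  (4B, 4-aligned)
92..96  version  (4B, 4-aligned)
96..100  ack  (4B, 4-aligned)
100..101  ttl  (1B, 1-aligned)
101..102  proto  (1B, 1-aligned)
102..104  -- tail padding (2B)
sizeof = 104, alignof = 8
112 − 104 = 8

8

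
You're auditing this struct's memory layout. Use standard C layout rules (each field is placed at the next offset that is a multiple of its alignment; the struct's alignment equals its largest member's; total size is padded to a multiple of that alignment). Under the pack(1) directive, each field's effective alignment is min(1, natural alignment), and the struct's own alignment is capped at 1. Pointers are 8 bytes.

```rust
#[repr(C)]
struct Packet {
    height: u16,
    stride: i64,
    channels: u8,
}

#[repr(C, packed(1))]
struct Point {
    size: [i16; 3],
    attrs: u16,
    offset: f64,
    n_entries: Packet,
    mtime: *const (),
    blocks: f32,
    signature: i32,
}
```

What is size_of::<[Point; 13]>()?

Packet: 0..2  height  (2B, 2-aligned); 2..8  -- padding (6B); 8..16  stride  (8B, 8-aligned); 16..17  channels  (1B, 1-aligned); 17..24  -- tail padding (7B); sizeof = 24, alignof = 8
0..6  size  (6B, 1-aligned)
6..8  attrs  (2B, 1-aligned)
8..16  offset  (8B, 1-aligned)
16..40  n_entries  (24B, 1-aligned)
40..48  mtime  (8B, 1-aligned)
48..52  blocks  (4B, 1-aligned)
52..56  signature  (4B, 1-aligned)
sizeof = 56, alignof = 1
array of 13: 13 × 56 = 728

728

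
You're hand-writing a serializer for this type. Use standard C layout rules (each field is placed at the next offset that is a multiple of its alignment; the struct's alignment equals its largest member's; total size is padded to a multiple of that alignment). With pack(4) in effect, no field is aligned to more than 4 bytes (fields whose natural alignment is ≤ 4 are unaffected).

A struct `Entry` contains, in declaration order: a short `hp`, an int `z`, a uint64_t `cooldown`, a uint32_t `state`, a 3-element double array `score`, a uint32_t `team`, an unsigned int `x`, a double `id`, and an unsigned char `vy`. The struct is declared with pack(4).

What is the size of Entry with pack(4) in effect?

64

hp at 0 (size 2, align 2) → ends 2
pad 2 to align 4 for z
z at 4 (size 4, align 4) → ends 8
cooldown at 8 (size 8, align 4) → ends 16
state at 16 (size 4, align 4) → ends 20
score at 20 (size 24, align 4) → ends 44
team at 44 (size 4, align 4) → ends 48
x at 48 (size 4, align 4) → ends 52
id at 52 (size 8, align 4) → ends 60
vy at 60 (size 1, align 1) → ends 61
tail pad 3 to reach multiple of 4
total 64 bytes, alignment 4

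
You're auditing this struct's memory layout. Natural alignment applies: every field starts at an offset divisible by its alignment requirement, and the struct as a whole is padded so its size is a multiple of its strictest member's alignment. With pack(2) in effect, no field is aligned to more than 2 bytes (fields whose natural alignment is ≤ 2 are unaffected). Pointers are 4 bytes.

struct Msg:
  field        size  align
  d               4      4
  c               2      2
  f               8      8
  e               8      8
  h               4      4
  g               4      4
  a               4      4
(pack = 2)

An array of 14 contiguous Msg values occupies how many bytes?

d at 0 (size 4, align 2) → ends 4
c at 4 (size 2, align 2) → ends 6
f at 6 (size 8, align 2) → ends 14
e at 14 (size 8, align 2) → ends 22
h at 22 (size 4, align 2) → ends 26
g at 26 (size 4, align 2) → ends 30
a at 30 (size 4, align 2) → ends 34
total 34 bytes, alignment 2
array of 14: 14 × 34 = 476

476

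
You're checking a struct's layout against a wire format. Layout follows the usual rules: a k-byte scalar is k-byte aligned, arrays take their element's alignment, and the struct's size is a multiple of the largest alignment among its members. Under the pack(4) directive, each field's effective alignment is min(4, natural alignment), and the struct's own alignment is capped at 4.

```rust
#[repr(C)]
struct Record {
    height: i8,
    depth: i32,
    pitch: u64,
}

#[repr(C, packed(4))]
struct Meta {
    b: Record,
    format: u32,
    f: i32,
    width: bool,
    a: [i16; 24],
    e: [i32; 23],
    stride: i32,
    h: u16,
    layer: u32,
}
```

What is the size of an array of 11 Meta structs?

1980

Record: 0..1  height  (1B, 1-aligned); 1..4  -- padding (3B); 4..8  depth  (4B, 4-aligned); 8..16  pitch  (8B, 8-aligned); sizeof = 16, alignof = 8
0..16  b  (16B, 4-aligned)
16..20  format  (4B, 4-aligned)
20..24  f  (4B, 4-aligned)
24..25  width  (1B, 1-aligned)
25..26  -- padding (1B)
26..74  a  (48B, 2-aligned)
74..76  -- padding (2B)
76..168  e  (92B, 4-aligned)
168..172  stride  (4B, 4-aligned)
172..174  h  (2B, 2-aligned)
174..176  -- padding (2B)
176..180  layer  (4B, 4-aligned)
sizeof = 180, alignof = 4
array of 11: 11 × 180 = 1980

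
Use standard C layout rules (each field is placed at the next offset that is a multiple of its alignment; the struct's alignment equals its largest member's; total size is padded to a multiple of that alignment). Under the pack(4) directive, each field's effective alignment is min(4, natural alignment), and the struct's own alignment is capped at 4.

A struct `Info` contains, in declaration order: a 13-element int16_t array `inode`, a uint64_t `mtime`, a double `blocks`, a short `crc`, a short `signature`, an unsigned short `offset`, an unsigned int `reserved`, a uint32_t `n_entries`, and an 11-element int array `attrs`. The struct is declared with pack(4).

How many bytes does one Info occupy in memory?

@0: inode [26B, align 2] → 26
+2 pad (align 4)
@28: mtime [8B, align 4] → 36
@36: blocks [8B, align 4] → 44
@44: crc [2B, align 2] → 46
@46: signature [2B, align 2] → 48
@48: offset [2B, align 2] → 50
+2 pad (align 4)
@52: reserved [4B, align 4] → 56
@56: n_entries [4B, align 4] → 60
@60: attrs [44B, align 4] → 104
size 104, align 4

104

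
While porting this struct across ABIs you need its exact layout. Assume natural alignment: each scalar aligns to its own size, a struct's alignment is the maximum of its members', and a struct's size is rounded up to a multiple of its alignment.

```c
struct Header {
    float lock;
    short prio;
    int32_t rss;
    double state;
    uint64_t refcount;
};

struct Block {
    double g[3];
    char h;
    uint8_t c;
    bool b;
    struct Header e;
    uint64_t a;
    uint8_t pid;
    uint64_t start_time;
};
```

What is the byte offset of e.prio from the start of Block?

Header: lock at 0 (size 4, align 4) → ends 4; prio at 4 (size 2, align 2) → ends 6; pad 2 to align 4 for rss; rss at 8 (size 4, align 4) → ends 12; pad 4 to align 8 for state; state at 16 (size 8, align 8) → ends 24; refcount at 24 (size 8, align 8) → ends 32; total 32 bytes, alignment 8
g at 0 (size 24, align 8) → ends 24
h at 24 (size 1, align 1) → ends 25
c at 25 (size 1, align 1) → ends 26
b at 26 (size 1, align 1) → ends 27
pad 5 to align 8 for e
e at 32 (size 32, align 8) → ends 64
within Header: prio at 4
32 + 4 = 36

36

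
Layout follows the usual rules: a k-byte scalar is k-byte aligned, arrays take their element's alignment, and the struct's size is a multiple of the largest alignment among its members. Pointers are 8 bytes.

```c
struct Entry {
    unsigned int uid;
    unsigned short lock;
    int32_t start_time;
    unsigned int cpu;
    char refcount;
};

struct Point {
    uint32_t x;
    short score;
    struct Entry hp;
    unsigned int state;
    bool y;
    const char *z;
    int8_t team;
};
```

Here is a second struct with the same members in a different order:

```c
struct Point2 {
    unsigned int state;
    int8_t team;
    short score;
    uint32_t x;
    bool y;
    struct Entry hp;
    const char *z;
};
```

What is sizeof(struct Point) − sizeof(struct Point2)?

8

Entry: uid at 0 (size 4, align 4) → ends 4; lock at 4 (size 2, align 2) → ends 6; pad 2 to align 4 for start_time; start_time at 8 (size 4, align 4) → ends 12; cpu at 12 (size 4, align 4) → ends 16; refcount at 16 (size 1, align 1) → ends 17; tail pad 3 to reach multiple of 4; total 20 bytes, alignment 4
x at 0 (size 4, align 4) → ends 4
score at 4 (size 2, align 2) → ends 6
pad 2 to align 4 for hp
hp at 8 (size 20, align 4) → ends 28
state at 28 (size 4, align 4) → ends 32
y at 32 (size 1, align 1) → ends 33
pad 7 to align 8 for z
z at 40 (size 8, align 8) → ends 48
team at 48 (size 1, align 1) → ends 49
tail pad 7 to reach multiple of 8
total 56 bytes, alignment 8
— Point2 —
state at 0 (size 4, align 4) → ends 4
team at 4 (size 1, align 1) → ends 5
pad 1 to align 2 for score
score at 6 (size 2, align 2) → ends 8
x at 8 (size 4, align 4) → ends 12
y at 12 (size 1, align 1) → ends 13
pad 3 to align 4 for hp
hp at 16 (size 20, align 4) → ends 36
pad 4 to align 8 for z
z at 40 (size 8, align 8) → ends 48
total 48 bytes, alignment 8
56 − 48 = 8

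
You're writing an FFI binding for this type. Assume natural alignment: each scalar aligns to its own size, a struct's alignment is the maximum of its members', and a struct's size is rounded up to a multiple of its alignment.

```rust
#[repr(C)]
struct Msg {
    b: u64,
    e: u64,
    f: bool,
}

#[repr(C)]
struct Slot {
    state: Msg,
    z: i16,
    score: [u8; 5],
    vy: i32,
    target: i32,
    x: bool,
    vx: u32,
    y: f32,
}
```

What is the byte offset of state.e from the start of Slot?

Msg: @0: b [8B, align 8] → 8; @8: e [8B, align 8] → 16; @16: f [1B, align 1] → 17; +7 tail pad (align 8); size 24, align 8
@0: state [24B, align 8] → 24
within Msg: e at 8
0 + 8 = 8

8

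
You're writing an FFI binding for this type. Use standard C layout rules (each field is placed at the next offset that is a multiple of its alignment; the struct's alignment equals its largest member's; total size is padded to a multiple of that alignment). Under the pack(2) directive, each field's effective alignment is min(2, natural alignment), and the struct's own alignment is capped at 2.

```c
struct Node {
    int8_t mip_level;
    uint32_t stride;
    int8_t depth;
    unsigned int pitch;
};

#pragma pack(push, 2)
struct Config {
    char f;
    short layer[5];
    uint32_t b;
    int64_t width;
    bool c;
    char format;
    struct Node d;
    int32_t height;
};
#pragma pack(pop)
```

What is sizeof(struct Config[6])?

276

Node: 0..1  mip_level  (1B, 1-aligned); 1..4  -- padding (3B); 4..8  stride  (4B, 4-aligned); 8..9  depth  (1B, 1-aligned); 9..12  -- padding (3B); 12..16  pitch  (4B, 4-aligned); sizeof = 16, alignof = 4
0..1  f  (1B, 1-aligned)
1..2  -- padding (1B)
2..12  layer  (10B, 2-aligned)
12..16  b  (4B, 2-aligned)
16..24  width  (8B, 2-aligned)
24..25  c  (1B, 1-aligned)
25..26  format  (1B, 1-aligned)
26..42  d  (16B, 2-aligned)
42..46  height  (4B, 2-aligned)
sizeof = 46, alignof = 2
array of 6: 6 × 46 = 276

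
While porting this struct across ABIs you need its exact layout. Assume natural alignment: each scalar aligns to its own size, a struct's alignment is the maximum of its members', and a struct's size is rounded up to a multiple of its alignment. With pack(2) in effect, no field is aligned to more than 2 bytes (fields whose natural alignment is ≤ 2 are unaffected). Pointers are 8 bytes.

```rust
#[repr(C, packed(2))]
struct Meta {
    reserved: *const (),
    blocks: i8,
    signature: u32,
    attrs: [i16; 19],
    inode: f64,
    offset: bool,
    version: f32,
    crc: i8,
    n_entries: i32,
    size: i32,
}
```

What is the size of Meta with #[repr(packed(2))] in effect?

76

0..8  reserved  (8B, 2-aligned)
8..9  blocks  (1B, 1-aligned)
9..10  -- padding (1B)
10..14  signature  (4B, 2-aligned)
14..52  attrs  (38B, 2-aligned)
52..60  inode  (8B, 2-aligned)
60..61  offset  (1B, 1-aligned)
61..62  -- padding (1B)
62..66  version  (4B, 2-aligned)
66..67  crc  (1B, 1-aligned)
67..68  -- padding (1B)
68..72  n_entries  (4B, 2-aligned)
72..76  size  (4B, 2-aligned)
sizeof = 76, alignof = 2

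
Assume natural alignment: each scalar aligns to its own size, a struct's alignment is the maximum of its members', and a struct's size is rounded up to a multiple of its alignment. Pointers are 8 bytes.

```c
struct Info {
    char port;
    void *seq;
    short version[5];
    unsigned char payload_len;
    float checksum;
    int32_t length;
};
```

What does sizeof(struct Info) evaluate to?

40

0..1  port  (1B, 1-aligned)
1..8  -- padding (7B)
8..16  seq  (8B, 8-aligned)
16..26  version  (10B, 2-aligned)
26..27  payload_len  (1B, 1-aligned)
27..28  -- padding (1B)
28..32  checksum  (4B, 4-aligned)
32..36  length  (4B, 4-aligned)
36..40  -- tail padding (4B)
sizeof = 40, alignof = 8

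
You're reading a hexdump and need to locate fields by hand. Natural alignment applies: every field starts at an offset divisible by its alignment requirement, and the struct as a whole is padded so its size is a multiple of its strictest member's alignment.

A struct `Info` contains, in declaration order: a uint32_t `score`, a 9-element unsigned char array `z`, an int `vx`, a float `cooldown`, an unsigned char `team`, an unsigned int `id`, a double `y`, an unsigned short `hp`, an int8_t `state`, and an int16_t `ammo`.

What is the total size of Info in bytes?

48 bytes

score at 0 (size 4, align 4) → ends 4
z at 4 (size 9, align 1) → ends 13
pad 3 to align 4 for vx
vx at 16 (size 4, align 4) → ends 20
cooldown at 20 (size 4, align 4) → ends 24
team at 24 (size 1, align 1) → ends 25
pad 3 to align 4 for id
id at 28 (size 4, align 4) → ends 32
y at 32 (size 8, align 8) → ends 40
hp at 40 (size 2, align 2) → ends 42
state at 42 (size 1, align 1) → ends 43
pad 1 to align 2 for ammo
ammo at 44 (size 2, align 2) → ends 46
tail pad 2 to reach multiple of 8
total 48 bytes, alignment 8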